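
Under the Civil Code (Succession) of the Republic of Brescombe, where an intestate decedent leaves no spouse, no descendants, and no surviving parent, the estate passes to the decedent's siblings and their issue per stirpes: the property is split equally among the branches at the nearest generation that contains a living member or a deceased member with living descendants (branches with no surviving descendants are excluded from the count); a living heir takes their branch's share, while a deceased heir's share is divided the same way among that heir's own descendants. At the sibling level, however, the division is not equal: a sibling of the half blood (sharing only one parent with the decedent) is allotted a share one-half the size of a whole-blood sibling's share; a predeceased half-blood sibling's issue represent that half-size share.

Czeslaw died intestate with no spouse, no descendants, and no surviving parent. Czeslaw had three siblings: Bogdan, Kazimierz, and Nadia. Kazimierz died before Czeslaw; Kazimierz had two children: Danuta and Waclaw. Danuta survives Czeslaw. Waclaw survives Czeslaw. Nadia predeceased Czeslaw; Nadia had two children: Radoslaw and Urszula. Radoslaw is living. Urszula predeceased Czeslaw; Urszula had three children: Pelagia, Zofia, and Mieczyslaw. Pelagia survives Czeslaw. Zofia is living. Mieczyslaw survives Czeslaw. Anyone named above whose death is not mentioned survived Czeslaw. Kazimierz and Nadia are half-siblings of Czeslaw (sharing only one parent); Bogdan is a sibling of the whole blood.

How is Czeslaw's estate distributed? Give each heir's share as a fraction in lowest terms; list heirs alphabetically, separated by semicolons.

Bogdan 1/2; Danuta 1/8; Mieczyslaw 1/24; Pelagia 1/24; Radoslaw 1/8; Waclaw 1/8; Zofia 1/24

No spouse, descendants, or parent survives, so the estate passes to Czeslaw's siblings per stirpes.
Half-blood siblings count for one-half the weight of whole-blood siblings at the initial division.
Dividing 1 in proportion to weights (total weight 2): Bogdan (weight 1) → 1/2; Kazimierz (weight 1/2) → 1/4; Nadia (weight 1/2) → 1/4.
Bogdan is living and takes 1/2.
Kazimierz predeceased; the 1/4 allotted to Kazimierz's branch passes to Kazimierz's issue by representation.
The 1/4 is divided into 2 equal shares of 1/8 among Danuta, Waclaw.
Danuta is living and takes 1/8.
Waclaw is living and takes 1/8.
Nadia predeceased; the 1/4 allotted to Nadia's branch passes to Nadia's issue by representation.
The 1/4 is divided into 2 equal shares of 1/8 among Radoslaw, Urszula.
Radoslaw is living and takes 1/8.
Urszula predeceased; the 1/8 allotted to Urszula's branch passes to Urszula's issue by representation.
The 1/8 is divided into 3 equal shares of 1/24 among Pelagia, Zofia, Mieczyslaw.
Pelagia is living and takes 1/24.
Zofia is living and takes 1/24.
Mieczyslaw is living and takes 1/24.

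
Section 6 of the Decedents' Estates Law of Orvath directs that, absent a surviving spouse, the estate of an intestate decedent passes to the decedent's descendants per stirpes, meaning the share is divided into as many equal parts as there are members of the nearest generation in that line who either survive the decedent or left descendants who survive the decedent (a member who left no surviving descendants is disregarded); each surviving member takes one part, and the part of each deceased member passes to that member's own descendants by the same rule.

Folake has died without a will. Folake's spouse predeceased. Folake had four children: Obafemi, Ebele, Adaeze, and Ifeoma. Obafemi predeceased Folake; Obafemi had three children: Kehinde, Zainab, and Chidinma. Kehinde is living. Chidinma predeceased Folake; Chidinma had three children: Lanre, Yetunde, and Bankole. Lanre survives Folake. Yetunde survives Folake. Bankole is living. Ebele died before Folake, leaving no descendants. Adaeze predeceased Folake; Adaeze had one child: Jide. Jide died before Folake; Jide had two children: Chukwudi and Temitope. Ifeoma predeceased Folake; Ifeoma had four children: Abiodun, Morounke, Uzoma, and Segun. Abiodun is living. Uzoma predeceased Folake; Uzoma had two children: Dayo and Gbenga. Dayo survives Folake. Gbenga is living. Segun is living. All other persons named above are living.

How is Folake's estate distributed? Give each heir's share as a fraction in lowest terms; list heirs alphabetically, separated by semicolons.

Abiodun 1/12; Bankole 1/27; Chukwudi 1/6; Dayo 1/24; Gbenga 1/24; Kehinde 1/9; Lanre 1/27; Morounke 1/12; Segun 1/12; Temitope 1/6; Yetunde 1/27; Zainab 1/9

There is no surviving spouse, so the entire estate passes to Folake's descendants per stirpes.
Ebele left no surviving issue, so that branch lapses and is disregarded.
The estate is divided into 3 equal shares of 1/3 among Obafemi, Adaeze, Ifeoma.
Obafemi predeceased; the 1/3 allotted to Obafemi's branch passes to Obafemi's issue by representation.
The 1/3 is divided into 3 equal shares of 1/9 among Kehinde, Zainab, Chidinma.
Kehinde is living and takes 1/9.
Zainab is living and takes 1/9.
Chidinma predeceased; the 1/9 allotted to Chidinma's branch passes to Chidinma's issue by representation.
The 1/9 is divided into 3 equal shares of 1/27 among Lanre, Yetunde, Bankole.
Lanre is living and takes 1/27.
Yetunde is living and takes 1/27.
Bankole is living and takes 1/27.
Adaeze predeceased; the 1/3 allotted to Adaeze's branch passes to Adaeze's issue by representation.
Jide's line is the sole branch at this level, so the full 1/3 passes to Jide's issue by representation.
The 1/3 is divided into 2 equal shares of 1/6 among Chukwudi, Temitope.
Chukwudi is living and takes 1/6.
Temitope is living and takes 1/6.
Ifeoma predeceased; the 1/3 allotted to Ifeoma's branch passes to Ifeoma's issue by representation.
The 1/3 is divided into 4 equal shares of 1/12 among Abiodun, Morounke, Uzoma, Segun.
Abiodun is living and takes 1/12.
Morounke is living and takes 1/12.
Uzoma predeceased; the 1/12 allotted to Uzoma's branch passes to Uzoma's issue by representation.
The 1/12 is divided into 2 equal shares of 1/24 among Dayo, Gbenga.
Dayo is living and takes 1/24.
Gbenga is living and takes 1/24.
Segun is living and takes 1/12.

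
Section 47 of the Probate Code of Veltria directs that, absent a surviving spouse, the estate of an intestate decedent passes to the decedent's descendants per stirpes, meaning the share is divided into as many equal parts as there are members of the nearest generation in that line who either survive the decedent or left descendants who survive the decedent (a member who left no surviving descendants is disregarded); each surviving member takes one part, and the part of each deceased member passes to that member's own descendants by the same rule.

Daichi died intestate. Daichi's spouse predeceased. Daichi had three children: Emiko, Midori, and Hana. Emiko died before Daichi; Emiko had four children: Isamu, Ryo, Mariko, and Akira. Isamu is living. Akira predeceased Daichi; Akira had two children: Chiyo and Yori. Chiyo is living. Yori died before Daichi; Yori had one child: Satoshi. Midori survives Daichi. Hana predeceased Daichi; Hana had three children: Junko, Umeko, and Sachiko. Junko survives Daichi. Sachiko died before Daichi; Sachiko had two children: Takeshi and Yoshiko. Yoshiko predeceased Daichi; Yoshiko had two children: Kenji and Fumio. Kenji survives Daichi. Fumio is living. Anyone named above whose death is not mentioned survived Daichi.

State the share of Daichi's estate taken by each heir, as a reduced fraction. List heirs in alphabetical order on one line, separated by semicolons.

There is no surviving spouse, so the entire estate passes to Daichi's descendants per stirpes.
The estate is divided into 3 equal shares of 1/3 among Emiko, Midori, Hana.
Emiko predeceased; the 1/3 allotted to Emiko's branch passes to Emiko's issue by representation.
The 1/3 is divided into 4 equal shares of 1/12 among Isamu, Ryo, Mariko, Akira.
Isamu is living and takes 1/12.
Ryo is living and takes 1/12.
Mariko is living and takes 1/12.
Akira predeceased; the 1/12 allotted to Akira's branch passes to Akira's issue by representation.
The 1/12 is divided into 2 equal shares of 1/24 among Chiyo, Yori.
Chiyo is living and takes 1/24.
Yori predeceased; the 1/24 allotted to Yori's branch passes to Yori's issue by representation.
Satoshi is the sole taker at this level and receives the full 1/24.
Midori is living and takes 1/3.
Hana predeceased; the 1/3 allotted to Hana's branch passes to Hana's issue by representation.
The 1/3 is divided into 3 equal shares of 1/9 among Junko, Umeko, Sachiko.
Junko is living and takes 1/9.
Umeko is living and takes 1/9.
Sachiko predeceased; the 1/9 allotted to Sachiko's branch passes to Sachiko's issue by representation.
The 1/9 is divided into 2 equal shares of 1/18 among Takeshi, Yoshiko.
Takeshi is living and takes 1/18.
Yoshiko predeceased; the 1/18 allotted to Yoshiko's branch passes to Yoshiko's issue by representation.
The 1/18 is divided into 2 equal shares of 1/36 among Kenji, Fumio.
Kenji is living and takes 1/36.
Fumio is living and takes 1/36.

Chiyo 1/24; Fumio 1/36; Isamu 1/12; Junko 1/9; Kenji 1/36; Mariko 1/12; Midori 1/3; Ryo 1/12; Satoshi 1/24; Takeshi 1/18; Umeko 1/9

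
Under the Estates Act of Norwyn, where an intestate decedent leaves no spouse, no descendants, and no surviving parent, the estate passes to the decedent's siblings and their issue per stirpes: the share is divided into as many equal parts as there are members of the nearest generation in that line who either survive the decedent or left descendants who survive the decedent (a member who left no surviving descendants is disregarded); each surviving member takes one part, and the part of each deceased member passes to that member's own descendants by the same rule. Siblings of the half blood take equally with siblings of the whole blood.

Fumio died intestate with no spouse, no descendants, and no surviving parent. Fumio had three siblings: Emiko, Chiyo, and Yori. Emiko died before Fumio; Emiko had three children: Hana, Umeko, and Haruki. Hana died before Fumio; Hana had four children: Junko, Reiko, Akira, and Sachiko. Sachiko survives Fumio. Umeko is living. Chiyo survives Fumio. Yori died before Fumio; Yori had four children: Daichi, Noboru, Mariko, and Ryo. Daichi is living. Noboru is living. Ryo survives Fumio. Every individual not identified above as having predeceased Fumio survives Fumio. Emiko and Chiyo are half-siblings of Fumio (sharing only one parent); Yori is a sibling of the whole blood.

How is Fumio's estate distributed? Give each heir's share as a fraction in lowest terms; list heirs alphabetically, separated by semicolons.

No spouse, descendants, or parent survives, so the estate passes to Fumio's siblings per stirpes.
Half-blood and whole-blood siblings take equally under the stated rule.
The estate is divided into 3 equal shares of 1/3 among Emiko, Chiyo, Yori.
Emiko predeceased; the 1/3 allotted to Emiko's branch passes to Emiko's issue by representation.
The 1/3 is divided into 3 equal shares of 1/9 among Hana, Umeko, Haruki.
Hana predeceased; the 1/9 allotted to Hana's branch passes to Hana's issue by representation.
The 1/9 is divided into 4 equal shares of 1/36 among Junko, Reiko, Akira, Sachiko.
Junko is living and takes 1/36.
Reiko is living and takes 1/36.
Akira is living and takes 1/36.
Sachiko is living and takes 1/36.
Umeko is living and takes 1/9.
Haruki is living and takes 1/9.
Chiyo is living and takes 1/3.
Yori predeceased; the 1/3 allotted to Yori's branch passes to Yori's issue by representation.
The 1/3 is divided into 4 equal shares of 1/12 among Daichi, Noboru, Mariko, Ryo.
Daichi is living and takes 1/12.
Noboru is living and takes 1/12.
Mariko is living and takes 1/12.
Ryo is living and takes 1/12.

Akira 1/36; Chiyo 1/3; Daichi 1/12; Haruki 1/9; Junko 1/36; Mariko 1/12; Noboru 1/12; Reiko 1/36; Ryo 1/12; Sachiko 1/36; Umeko 1/9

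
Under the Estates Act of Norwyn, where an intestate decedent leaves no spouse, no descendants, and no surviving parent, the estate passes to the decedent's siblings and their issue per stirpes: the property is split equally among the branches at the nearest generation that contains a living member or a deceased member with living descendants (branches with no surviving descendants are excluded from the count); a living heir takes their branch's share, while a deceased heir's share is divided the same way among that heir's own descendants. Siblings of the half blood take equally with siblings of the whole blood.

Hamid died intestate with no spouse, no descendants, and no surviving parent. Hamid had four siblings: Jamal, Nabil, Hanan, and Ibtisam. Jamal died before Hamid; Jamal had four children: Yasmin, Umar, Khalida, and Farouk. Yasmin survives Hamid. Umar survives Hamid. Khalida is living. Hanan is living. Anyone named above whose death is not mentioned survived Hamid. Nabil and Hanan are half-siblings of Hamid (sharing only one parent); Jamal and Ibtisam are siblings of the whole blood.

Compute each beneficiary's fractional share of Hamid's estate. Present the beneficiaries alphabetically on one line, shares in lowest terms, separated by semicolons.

Farouk 1/16; Hanan 1/4; Ibtisam 1/4; Khalida 1/16; Nabil 1/4; Umar 1/16; Yasmin 1/16

No spouse, descendants, or parent survives, so the estate passes to Hamid's siblings per stirpes.
Half-blood and whole-blood siblings take equally under the stated rule.
The estate is divided into 4 equal shares of 1/4 among Jamal, Nabil, Hanan, Ibtisam.
Jamal predeceased; the 1/4 allotted to Jamal's branch passes to Jamal's issue by representation.
The 1/4 is divided into 4 equal shares of 1/16 among Yasmin, Umar, Khalida, Farouk.
Yasmin is living and takes 1/16.
Umar is living and takes 1/16.
Khalida is living and takes 1/16.
Farouk is living and takes 1/16.
Nabil is living and takes 1/4.
Hanan is living and takes 1/4.
Ibtisam is living and takes 1/4.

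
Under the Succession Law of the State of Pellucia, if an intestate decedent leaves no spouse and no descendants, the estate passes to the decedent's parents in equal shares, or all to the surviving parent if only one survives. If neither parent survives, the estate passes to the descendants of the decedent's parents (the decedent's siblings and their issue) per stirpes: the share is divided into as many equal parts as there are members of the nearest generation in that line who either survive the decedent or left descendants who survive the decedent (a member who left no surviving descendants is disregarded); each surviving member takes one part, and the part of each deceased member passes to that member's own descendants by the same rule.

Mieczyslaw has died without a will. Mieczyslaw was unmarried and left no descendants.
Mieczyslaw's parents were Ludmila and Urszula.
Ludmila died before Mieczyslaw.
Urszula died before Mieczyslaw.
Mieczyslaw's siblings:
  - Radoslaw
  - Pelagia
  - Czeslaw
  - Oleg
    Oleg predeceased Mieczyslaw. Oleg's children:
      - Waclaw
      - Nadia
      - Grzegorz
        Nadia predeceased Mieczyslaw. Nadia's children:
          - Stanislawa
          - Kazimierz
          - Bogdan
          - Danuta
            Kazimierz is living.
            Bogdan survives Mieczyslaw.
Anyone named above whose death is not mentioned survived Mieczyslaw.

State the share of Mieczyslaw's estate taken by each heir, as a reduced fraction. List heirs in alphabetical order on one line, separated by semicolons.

Bogdan 1/48; Czeslaw 1/4; Danuta 1/48; Grzegorz 1/12; Kazimierz 1/48; Pelagia 1/4; Radoslaw 1/4; Stanislawa 1/48; Waclaw 1/12

Neither parent survives and there are no descendants, so the estate passes to Mieczyslaw's siblings and their issue per stirpes.
The estate is divided into 4 equal shares of 1/4 among Radoslaw, Pelagia, Czeslaw, Oleg.
Radoslaw is living and takes 1/4.
Pelagia is living and takes 1/4.
Czeslaw is living and takes 1/4.
Oleg predeceased; the 1/4 allotted to Oleg's branch passes to Oleg's issue by representation.
The 1/4 is divided into 3 equal shares of 1/12 among Waclaw, Nadia, Grzegorz.
Waclaw is living and takes 1/12.
Nadia predeceased; the 1/12 allotted to Nadia's branch passes to Nadia's issue by representation.
The 1/12 is divided into 4 equal shares of 1/48 among Stanislawa, Kazimierz, Bogdan, Danuta.
Stanislawa is living and takes 1/48.
Kazimierz is living and takes 1/48.
Bogdan is living and takes 1/48.
Danuta is living and takes 1/48.
Grzegorz is living and takes 1/12.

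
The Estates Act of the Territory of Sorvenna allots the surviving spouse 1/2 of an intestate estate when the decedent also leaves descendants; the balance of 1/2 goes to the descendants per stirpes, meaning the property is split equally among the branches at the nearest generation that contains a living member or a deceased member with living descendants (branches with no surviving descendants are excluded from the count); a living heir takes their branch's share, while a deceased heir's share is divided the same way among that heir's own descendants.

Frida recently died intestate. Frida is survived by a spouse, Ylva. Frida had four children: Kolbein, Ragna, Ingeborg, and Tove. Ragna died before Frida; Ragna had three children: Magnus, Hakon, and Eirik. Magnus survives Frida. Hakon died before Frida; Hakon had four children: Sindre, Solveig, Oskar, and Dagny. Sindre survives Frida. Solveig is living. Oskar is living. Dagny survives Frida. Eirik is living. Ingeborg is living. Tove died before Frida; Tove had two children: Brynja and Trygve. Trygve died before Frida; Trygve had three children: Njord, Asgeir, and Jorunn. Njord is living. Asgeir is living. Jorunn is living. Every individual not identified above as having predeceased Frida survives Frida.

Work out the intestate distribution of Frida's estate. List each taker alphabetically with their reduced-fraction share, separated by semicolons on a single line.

Ylva, as surviving spouse, takes 1/2.
The remaining 1/2 passes to Frida's descendants per stirpes.
The 1/2 is divided into 4 equal shares of 1/8 among Kolbein, Ragna, Ingeborg, Tove.
Kolbein is living and takes 1/8.
Ragna predeceased; the 1/8 allotted to Ragna's branch passes to Ragna's issue by representation.
The 1/8 is divided into 3 equal shares of 1/24 among Magnus, Hakon, Eirik.
Magnus is living and takes 1/24.
Hakon predeceased; the 1/24 allotted to Hakon's branch passes to Hakon's issue by representation.
The 1/24 is divided into 4 equal shares of 1/96 among Sindre, Solveig, Oskar, Dagny.
Sindre is living and takes 1/96.
Solveig is living and takes 1/96.
Oskar is living and takes 1/96.
Dagny is living and takes 1/96.
Eirik is living and takes 1/24.
Ingeborg is living and takes 1/8.
Tove predeceased; the 1/8 allotted to Tove's branch passes to Tove's issue by representation.
The 1/8 is divided into 2 equal shares of 1/16 among Brynja, Trygve.
Brynja is living and takes 1/16.
Trygve predeceased; the 1/16 allotted to Trygve's branch passes to Trygve's issue by representation.
The 1/16 is divided into 3 equal shares of 1/48 among Njord, Asgeir, Jorunn.
Njord is living and takes 1/48.
Asgeir is living and takes 1/48.
Jorunn is living and takes 1/48.

Asgeir 1/48; Brynja 1/16; Dagny 1/96; Eirik 1/24; Ingeborg 1/8; Jorunn 1/48; Kolbein 1/8; Magnus 1/24; Njord 1/48; Oskar 1/96; Sindre 1/96; Solveig 1/96; Ylva 1/2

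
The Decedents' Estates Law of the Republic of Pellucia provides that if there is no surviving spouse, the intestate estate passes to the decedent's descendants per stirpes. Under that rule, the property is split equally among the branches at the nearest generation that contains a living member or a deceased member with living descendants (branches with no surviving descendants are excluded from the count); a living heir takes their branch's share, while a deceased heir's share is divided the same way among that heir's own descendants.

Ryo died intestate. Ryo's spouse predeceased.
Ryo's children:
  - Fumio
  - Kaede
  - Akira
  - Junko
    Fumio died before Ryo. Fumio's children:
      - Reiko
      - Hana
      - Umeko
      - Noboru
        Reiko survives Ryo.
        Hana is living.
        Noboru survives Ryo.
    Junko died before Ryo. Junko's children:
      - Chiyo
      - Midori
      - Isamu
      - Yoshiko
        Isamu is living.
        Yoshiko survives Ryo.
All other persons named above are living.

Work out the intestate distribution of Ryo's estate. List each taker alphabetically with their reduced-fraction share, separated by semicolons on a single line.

There is no surviving spouse, so the entire estate passes to Ryo's descendants per stirpes.
The estate is divided into 4 equal shares of 1/4 among Fumio, Kaede, Akira, Junko.
Fumio predeceased; the 1/4 allotted to Fumio's branch passes to Fumio's issue by representation.
The 1/4 is divided into 4 equal shares of 1/16 among Reiko, Hana, Umeko, Noboru.
Reiko is living and takes 1/16.
Hana is living and takes 1/16.
Umeko is living and takes 1/16.
Noboru is living and takes 1/16.
Kaede is living and takes 1/4.
Akira is living and takes 1/4.
Junko predeceased; the 1/4 allotted to Junko's branch passes to Junko's issue by representation.
The 1/4 is divided into 4 equal shares of 1/16 among Chiyo, Midori, Isamu, Yoshiko.
Chiyo is living and takes 1/16.
Midori is living and takes 1/16.
Isamu is living and takes 1/16.
Yoshiko is living and takes 1/16.

Akira 1/4; Chiyo 1/16; Hana 1/16; Isamu 1/16; Kaede 1/4; Midori 1/16; Noboru 1/16; Reiko 1/16; Umeko 1/16; Yoshiko 1/16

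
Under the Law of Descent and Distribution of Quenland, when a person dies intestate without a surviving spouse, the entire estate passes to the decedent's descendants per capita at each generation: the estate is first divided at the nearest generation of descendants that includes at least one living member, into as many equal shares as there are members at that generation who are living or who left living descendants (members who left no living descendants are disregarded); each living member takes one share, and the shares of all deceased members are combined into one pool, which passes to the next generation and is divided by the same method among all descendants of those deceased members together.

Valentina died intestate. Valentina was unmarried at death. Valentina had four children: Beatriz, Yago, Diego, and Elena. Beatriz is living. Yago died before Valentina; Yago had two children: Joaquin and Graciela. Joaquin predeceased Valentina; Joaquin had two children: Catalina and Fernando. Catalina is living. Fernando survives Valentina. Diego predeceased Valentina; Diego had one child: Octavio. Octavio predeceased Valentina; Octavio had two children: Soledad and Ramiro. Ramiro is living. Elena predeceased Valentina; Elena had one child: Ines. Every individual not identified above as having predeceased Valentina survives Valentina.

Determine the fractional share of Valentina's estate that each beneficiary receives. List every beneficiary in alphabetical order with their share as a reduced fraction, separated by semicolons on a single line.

Beatriz 1/4; Catalina 3/32; Fernando 3/32; Graciela 3/16; Ines 3/16; Ramiro 3/32; Soledad 3/32

There is no surviving spouse, so the entire estate passes to Valentina's descendants per capita at each generation.
At generation 1 (Beatriz, Yago, Diego, Elena) there are 4 shares of (1)/4 = 1/4 each.
Living: Beatriz — each takes 1/4.
Deceased: Yago, Diego, and Elena. Their combined 3/4 is pooled and carried to generation 2.
At generation 2 (Joaquin, Graciela, Octavio, Ines) there are 4 shares of (3/4)/4 = 3/16 each.
Living: Graciela and Ines — each takes 3/16.
Deceased: Joaquin and Octavio. Their combined 3/8 is pooled and carried to generation 3.
At generation 3 (Catalina, Fernando, Soledad, Ramiro) there are 4 shares of (3/8)/4 = 3/32 each.
Living: Catalina, Fernando, Soledad, and Ramiro — each takes 3/32.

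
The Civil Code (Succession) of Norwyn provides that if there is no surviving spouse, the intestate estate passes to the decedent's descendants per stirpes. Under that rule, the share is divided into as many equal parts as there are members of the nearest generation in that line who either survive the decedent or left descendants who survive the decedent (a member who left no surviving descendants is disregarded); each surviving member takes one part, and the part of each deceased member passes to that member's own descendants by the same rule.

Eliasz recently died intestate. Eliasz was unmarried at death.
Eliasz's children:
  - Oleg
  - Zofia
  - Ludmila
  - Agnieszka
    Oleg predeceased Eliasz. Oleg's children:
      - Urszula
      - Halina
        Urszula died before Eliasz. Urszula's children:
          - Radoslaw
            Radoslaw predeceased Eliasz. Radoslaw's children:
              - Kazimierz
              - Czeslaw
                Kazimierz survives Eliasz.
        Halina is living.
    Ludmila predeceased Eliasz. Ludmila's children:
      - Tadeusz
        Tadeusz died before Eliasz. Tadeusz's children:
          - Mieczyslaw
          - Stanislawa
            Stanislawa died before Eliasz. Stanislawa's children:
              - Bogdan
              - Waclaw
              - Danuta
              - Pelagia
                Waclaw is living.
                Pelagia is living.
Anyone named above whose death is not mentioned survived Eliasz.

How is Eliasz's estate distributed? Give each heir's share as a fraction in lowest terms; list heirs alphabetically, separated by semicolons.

There is no surviving spouse, so the entire estate passes to Eliasz's descendants per stirpes.
The estate is divided into 4 equal shares of 1/4 among Oleg, Zofia, Ludmila, Agnieszka.
Oleg predeceased; the 1/4 allotted to Oleg's branch passes to Oleg's issue by representation.
The 1/4 is divided into 2 equal shares of 1/8 among Urszula, Halina.
Urszula predeceased; the 1/8 allotted to Urszula's branch passes to Urszula's issue by representation.
Radoslaw's line is the sole branch at this level, so the full 1/8 passes to Radoslaw's issue by representation.
The 1/8 is divided into 2 equal shares of 1/16 among Kazimierz, Czeslaw.
Kazimierz is living and takes 1/16.
Czeslaw is living and takes 1/16.
Halina is living and takes 1/8.
Zofia is living and takes 1/4.
Ludmila predeceased; the 1/4 allotted to Ludmila's branch passes to Ludmila's issue by representation.
Tadeusz's line is the sole branch at this level, so the full 1/4 passes to Tadeusz's issue by representation.
The 1/4 is divided into 2 equal shares of 1/8 among Mieczyslaw, Stanislawa.
Mieczyslaw is living and takes 1/8.
Stanislawa predeceased; the 1/8 allotted to Stanislawa's branch passes to Stanislawa's issue by representation.
The 1/8 is divided into 4 equal shares of 1/32 among Bogdan, Waclaw, Danuta, Pelagia.
Bogdan is living and takes 1/32.
Waclaw is living and takes 1/32.
Danuta is living and takes 1/32.
Pelagia is living and takes 1/32.
Agnieszka is living and takes 1/4.

Agnieszka 1/4; Bogdan 1/32; Czeslaw 1/16; Danuta 1/32; Halina 1/8; Kazimierz 1/16; Mieczyslaw 1/8; Pelagia 1/32; Waclaw 1/32; Zofia 1/4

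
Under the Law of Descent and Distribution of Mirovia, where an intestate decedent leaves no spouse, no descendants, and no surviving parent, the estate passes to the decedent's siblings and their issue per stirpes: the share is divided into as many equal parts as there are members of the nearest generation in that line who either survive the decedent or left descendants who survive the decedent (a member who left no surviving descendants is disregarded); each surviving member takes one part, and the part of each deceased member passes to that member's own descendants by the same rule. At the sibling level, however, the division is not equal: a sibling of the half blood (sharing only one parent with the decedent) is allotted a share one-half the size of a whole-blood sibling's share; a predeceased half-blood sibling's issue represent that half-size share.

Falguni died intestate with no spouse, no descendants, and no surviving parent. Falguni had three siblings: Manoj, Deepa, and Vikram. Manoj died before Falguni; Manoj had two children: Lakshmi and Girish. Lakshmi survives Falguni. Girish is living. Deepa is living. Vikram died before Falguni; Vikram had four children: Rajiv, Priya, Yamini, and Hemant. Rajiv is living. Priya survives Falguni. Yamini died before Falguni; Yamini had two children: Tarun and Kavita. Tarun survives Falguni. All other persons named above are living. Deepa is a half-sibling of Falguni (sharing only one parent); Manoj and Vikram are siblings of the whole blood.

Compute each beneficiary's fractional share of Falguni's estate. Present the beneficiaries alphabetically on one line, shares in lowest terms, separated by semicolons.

No spouse, descendants, or parent survives, so the estate passes to Falguni's siblings per stirpes.
Half-blood siblings count for one-half the weight of whole-blood siblings at the initial division.
Dividing 1 in proportion to weights (total weight 5/2): Manoj (weight 1) → 2/5; Deepa (weight 1/2) → 1/5; Vikram (weight 1) → 2/5.
Manoj predeceased; the 2/5 allotted to Manoj's branch passes to Manoj's issue by representation.
The 2/5 is divided into 2 equal shares of 1/5 among Lakshmi, Girish.
Lakshmi is living and takes 1/5.
Girish is living and takes 1/5.
Deepa is living and takes 1/5.
Vikram predeceased; the 2/5 allotted to Vikram's branch passes to Vikram's issue by representation.
The 2/5 is divided into 4 equal shares of 1/10 among Rajiv, Priya, Yamini, Hemant.
Rajiv is living and takes 1/10.
Priya is living and takes 1/10.
Yamini predeceased; the 1/10 allotted to Yamini's branch passes to Yamini's issue by representation.
The 1/10 is divided into 2 equal shares of 1/20 among Tarun, Kavita.
Tarun is living and takes 1/20.
Kavita is living and takes 1/20.
Hemant is living and takes 1/10.

Deepa 1/5; Girish 1/5; Hemant 1/10; Kavita 1/20; Lakshmi 1/5; Priya 1/10; Rajiv 1/10; Tarun 1/20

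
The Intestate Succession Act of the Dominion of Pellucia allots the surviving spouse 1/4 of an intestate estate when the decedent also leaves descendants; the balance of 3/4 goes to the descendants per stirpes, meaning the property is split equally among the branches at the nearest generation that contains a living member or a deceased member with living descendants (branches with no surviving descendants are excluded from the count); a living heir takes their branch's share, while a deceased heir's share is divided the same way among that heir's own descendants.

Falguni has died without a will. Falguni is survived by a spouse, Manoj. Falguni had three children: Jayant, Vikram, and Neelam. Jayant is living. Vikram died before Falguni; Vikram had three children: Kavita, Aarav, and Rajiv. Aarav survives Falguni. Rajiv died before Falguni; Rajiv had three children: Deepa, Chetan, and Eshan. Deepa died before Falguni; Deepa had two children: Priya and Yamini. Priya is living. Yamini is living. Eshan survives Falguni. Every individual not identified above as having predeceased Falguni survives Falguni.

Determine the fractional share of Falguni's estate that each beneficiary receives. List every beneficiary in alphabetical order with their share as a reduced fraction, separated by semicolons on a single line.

Manoj, as surviving spouse, takes 1/4.
The remaining 3/4 passes to Falguni's descendants per stirpes.
The 3/4 is divided into 3 equal shares of 1/4 among Jayant, Vikram, Neelam.
Jayant is living and takes 1/4.
Vikram predeceased; the 1/4 allotted to Vikram's branch passes to Vikram's issue by representation.
The 1/4 is divided into 3 equal shares of 1/12 among Kavita, Aarav, Rajiv.
Kavita is living and takes 1/12.
Aarav is living and takes 1/12.
Rajiv predeceased; the 1/12 allotted to Rajiv's branch passes to Rajiv's issue by representation.
The 1/12 is divided into 3 equal shares of 1/36 among Deepa, Chetan, Eshan.
Deepa predeceased; the 1/36 allotted to Deepa's branch passes to Deepa's issue by representation.
The 1/36 is divided into 2 equal shares of 1/72 among Priya, Yamini.
Priya is living and takes 1/72.
Yamini is living and takes 1/72.
Chetan is living and takes 1/36.
Eshan is living and takes 1/36.
Neelam is living and takes 1/4.

Aarav 1/12; Chetan 1/36; Eshan 1/36; Jayant 1/4; Kavita 1/12; Manoj 1/4; Neelam 1/4; Priya 1/72; Yamini 1/72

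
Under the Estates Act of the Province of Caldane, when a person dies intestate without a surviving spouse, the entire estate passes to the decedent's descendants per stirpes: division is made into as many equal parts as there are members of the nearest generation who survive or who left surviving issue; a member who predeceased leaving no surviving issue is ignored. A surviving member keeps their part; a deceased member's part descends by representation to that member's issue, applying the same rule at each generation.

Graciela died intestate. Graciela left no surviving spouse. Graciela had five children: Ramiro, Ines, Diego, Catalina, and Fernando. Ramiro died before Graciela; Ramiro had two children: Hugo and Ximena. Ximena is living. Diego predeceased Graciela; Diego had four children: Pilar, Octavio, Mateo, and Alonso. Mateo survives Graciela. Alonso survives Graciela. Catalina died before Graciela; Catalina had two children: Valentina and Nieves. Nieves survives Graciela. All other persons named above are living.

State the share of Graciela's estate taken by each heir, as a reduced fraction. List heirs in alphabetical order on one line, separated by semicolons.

There is no surviving spouse, so the entire estate passes to Graciela's descendants per stirpes.
The estate is divided into 5 equal shares of 1/5 among Ramiro, Ines, Diego, Catalina, Fernando.
Ramiro predeceased; the 1/5 allotted to Ramiro's branch passes to Ramiro's issue by representation.
The 1/5 is divided into 2 equal shares of 1/10 among Hugo, Ximena.
Hugo is living and takes 1/10.
Ximena is living and takes 1/10.
Ines is living and takes 1/5.
Diego predeceased; the 1/5 allotted to Diego's branch passes to Diego's issue by representation.
The 1/5 is divided into 4 equal shares of 1/20 among Pilar, Octavio, Mateo, Alonso.
Pilar is living and takes 1/20.
Octavio is living and takes 1/20.
Mateo is living and takes 1/20.
Alonso is living and takes 1/20.
Catalina predeceased; the 1/5 allotted to Catalina's branch passes to Catalina's issue by representation.
The 1/5 is divided into 2 equal shares of 1/10 among Valentina, Nieves.
Valentina is living and takes 1/10.
Nieves is living and takes 1/10.
Fernando is living and takes 1/5.

Alonso 1/20; Fernando 1/5; Hugo 1/10; Ines 1/5; Mateo 1/20; Nieves 1/10; Octavio 1/20; Pilar 1/20; Valentina 1/10; Ximena 1/10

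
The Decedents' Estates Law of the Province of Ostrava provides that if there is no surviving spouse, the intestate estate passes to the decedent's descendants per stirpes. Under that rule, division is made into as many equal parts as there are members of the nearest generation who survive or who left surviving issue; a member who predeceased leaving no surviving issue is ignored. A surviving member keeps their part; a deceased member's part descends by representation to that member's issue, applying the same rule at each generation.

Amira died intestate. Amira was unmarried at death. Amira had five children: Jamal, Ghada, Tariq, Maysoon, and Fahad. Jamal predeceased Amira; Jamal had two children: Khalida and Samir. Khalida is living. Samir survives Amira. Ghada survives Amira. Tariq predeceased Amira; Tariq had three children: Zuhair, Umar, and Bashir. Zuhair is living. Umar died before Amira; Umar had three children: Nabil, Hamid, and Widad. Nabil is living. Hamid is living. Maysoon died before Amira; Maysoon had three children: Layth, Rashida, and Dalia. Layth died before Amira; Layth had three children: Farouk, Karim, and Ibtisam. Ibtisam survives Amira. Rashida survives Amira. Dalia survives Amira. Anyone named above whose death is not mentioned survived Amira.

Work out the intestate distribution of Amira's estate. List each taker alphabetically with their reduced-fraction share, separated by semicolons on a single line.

Bashir 1/15; Dalia 1/15; Fahad 1/5; Farouk 1/45; Ghada 1/5; Hamid 1/45; Ibtisam 1/45; Karim 1/45; Khalida 1/10; Nabil 1/45; Rashida 1/15; Samir 1/10; Widad 1/45; Zuhair 1/15

There is no surviving spouse, so the entire estate passes to Amira's descendants per stirpes.
The estate is divided into 5 equal shares of 1/5 among Jamal, Ghada, Tariq, Maysoon, Fahad.
Jamal predeceased; the 1/5 allotted to Jamal's branch passes to Jamal's issue by representation.
The 1/5 is divided into 2 equal shares of 1/10 among Khalida, Samir.
Khalida is living and takes 1/10.
Samir is living and takes 1/10.
Ghada is living and takes 1/5.
Tariq predeceased; the 1/5 allotted to Tariq's branch passes to Tariq's issue by representation.
The 1/5 is divided into 3 equal shares of 1/15 among Zuhair, Umar, Bashir.
Zuhair is living and takes 1/15.
Umar predeceased; the 1/15 allotted to Umar's branch passes to Umar's issue by representation.
The 1/15 is divided into 3 equal shares of 1/45 among Nabil, Hamid, Widad.
Nabil is living and takes 1/45.
Hamid is living and takes 1/45.
Widad is living and takes 1/45.
Bashir is living and takes 1/15.
Maysoon predeceased; the 1/5 allotted to Maysoon's branch passes to Maysoon's issue by representation.
The 1/5 is divided into 3 equal shares of 1/15 among Layth, Rashida, Dalia.
Layth predeceased; the 1/15 allotted to Layth's branch passes to Layth's issue by representation.
The 1/15 is divided into 3 equal shares of 1/45 among Farouk, Karim, Ibtisam.
Farouk is living and takes 1/45.
Karim is living and takes 1/45.
Ibtisam is living and takes 1/45.
Rashida is living and takes 1/15.
Dalia is living and takes 1/15.
Fahad is living and takes 1/5.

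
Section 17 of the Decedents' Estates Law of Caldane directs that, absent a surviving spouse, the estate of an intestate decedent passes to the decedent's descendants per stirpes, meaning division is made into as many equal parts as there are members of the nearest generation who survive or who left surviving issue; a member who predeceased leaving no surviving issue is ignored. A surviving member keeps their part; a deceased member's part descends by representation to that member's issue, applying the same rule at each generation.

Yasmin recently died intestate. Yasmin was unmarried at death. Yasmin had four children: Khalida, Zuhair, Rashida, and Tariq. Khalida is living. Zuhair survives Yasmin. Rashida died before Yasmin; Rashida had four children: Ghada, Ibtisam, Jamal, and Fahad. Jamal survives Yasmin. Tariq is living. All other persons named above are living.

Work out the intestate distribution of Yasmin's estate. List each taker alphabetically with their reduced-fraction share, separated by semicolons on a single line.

Fahad 1/16; Ghada 1/16; Ibtisam 1/16; Jamal 1/16; Khalida 1/4; Tariq 1/4; Zuhair 1/4

There is no surviving spouse, so the entire estate passes to Yasmin's descendants per stirpes.
The estate is divided into 4 equal shares of 1/4 among Khalida, Zuhair, Rashida, Tariq.
Khalida is living and takes 1/4.
Zuhair is living and takes 1/4.
Rashida predeceased; the 1/4 allotted to Rashida's branch passes to Rashida's issue by representation.
The 1/4 is divided into 4 equal shares of 1/16 among Ghada, Ibtisam, Jamal, Fahad.
Ghada is living and takes 1/16.
Ibtisam is living and takes 1/16.
Jamal is living and takes 1/16.
Fahad is living and takes 1/16.
Tariq is living and takes 1/4.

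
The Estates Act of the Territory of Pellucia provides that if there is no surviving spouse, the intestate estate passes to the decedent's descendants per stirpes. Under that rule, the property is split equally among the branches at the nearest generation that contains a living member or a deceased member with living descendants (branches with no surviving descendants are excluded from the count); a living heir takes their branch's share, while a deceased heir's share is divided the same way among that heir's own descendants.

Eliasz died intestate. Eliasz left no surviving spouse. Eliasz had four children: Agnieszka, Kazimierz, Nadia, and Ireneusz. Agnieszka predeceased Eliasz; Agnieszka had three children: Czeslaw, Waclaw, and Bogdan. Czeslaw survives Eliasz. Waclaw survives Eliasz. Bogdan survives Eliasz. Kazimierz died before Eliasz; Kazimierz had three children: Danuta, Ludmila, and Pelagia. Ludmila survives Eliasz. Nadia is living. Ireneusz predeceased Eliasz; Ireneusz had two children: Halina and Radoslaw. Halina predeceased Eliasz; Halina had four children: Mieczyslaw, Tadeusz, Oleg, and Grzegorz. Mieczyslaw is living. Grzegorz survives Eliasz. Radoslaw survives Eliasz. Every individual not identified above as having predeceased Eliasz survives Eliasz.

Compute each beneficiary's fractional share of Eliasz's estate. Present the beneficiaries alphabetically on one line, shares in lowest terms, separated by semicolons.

Bogdan 1/12; Czeslaw 1/12; Danuta 1/12; Grzegorz 1/32; Ludmila 1/12; Mieczyslaw 1/32; Nadia 1/4; Oleg 1/32; Pelagia 1/12; Radoslaw 1/8; Tadeusz 1/32; Waclaw 1/12

There is no surviving spouse, so the entire estate passes to Eliasz's descendants per stirpes.
The estate is divided into 4 equal shares of 1/4 among Agnieszka, Kazimierz, Nadia, Ireneusz.
Agnieszka predeceased; the 1/4 allotted to Agnieszka's branch passes to Agnieszka's issue by representation.
The 1/4 is divided into 3 equal shares of 1/12 among Czeslaw, Waclaw, Bogdan.
Czeslaw is living and takes 1/12.
Waclaw is living and takes 1/12.
Bogdan is living and takes 1/12.
Kazimierz predeceased; the 1/4 allotted to Kazimierz's branch passes to Kazimierz's issue by representation.
The 1/4 is divided into 3 equal shares of 1/12 among Danuta, Ludmila, Pelagia.
Danuta is living and takes 1/12.
Ludmila is living and takes 1/12.
Pelagia is living and takes 1/12.
Nadia is living and takes 1/4.
Ireneusz predeceased; the 1/4 allotted to Ireneusz's branch passes to Ireneusz's issue by representation.
The 1/4 is divided into 2 equal shares of 1/8 among Halina, Radoslaw.
Halina predeceased; the 1/8 allotted to Halina's branch passes to Halina's issue by representation.
The 1/8 is divided into 4 equal shares of 1/32 among Mieczyslaw, Tadeusz, Oleg, Grzegorz.
Mieczyslaw is living and takes 1/32.
Tadeusz is living and takes 1/32.
Oleg is living and takes 1/32.
Grzegorz is living and takes 1/32.
Radoslaw is living and takes 1/8.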